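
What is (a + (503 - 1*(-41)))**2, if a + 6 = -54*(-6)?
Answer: 743044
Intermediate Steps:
a = 318 (a = -6 - 54*(-6) = -6 + 324 = 318)
(a + (503 - 1*(-41)))**2 = (318 + (503 - 1*(-41)))**2 = (318 + (503 + 41))**2 = (318 + 544)**2 = 862**2 = 743044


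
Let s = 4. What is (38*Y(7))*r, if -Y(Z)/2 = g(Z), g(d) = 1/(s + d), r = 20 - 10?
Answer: -760/11 ≈ -69.091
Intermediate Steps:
r = 10
g(d) = 1/(4 + d)
Y(Z) = -2/(4 + Z)
(38*Y(7))*r = (38*(-2/(4 + 7)))*10 = (38*(-2/11))*10 = -76/11*10 = -760/11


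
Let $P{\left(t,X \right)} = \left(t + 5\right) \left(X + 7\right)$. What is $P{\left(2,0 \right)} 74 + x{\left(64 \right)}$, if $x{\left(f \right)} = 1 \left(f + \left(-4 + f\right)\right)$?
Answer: $3750$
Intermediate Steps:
$P{\left(t,X \right)} = \left(5 + t\right) \left(7 + X\right)$
$x{\left(f \right)} = -4 + 2 f$ ($x{\left(f \right)} = 1 \left(-4 + 2 f\right) = -4 + 2 f$)
$P{\left(2,0 \right)} 74 + x{\left(64 \right)} = \left(35 + 5 \cdot 0 + 7 \cdot 2 + 0 \cdot 2\right) 74 + \left(-4 + 2 \cdot 64\right) = \left(35 + 0 + 14 + 0\right) 74 + \left(-4 + 128\right) = 49 \cdot 74 + 124 = 3626 + 124 = 3750$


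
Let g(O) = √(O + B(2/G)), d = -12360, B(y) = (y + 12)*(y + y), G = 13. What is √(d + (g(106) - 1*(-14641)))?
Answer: √(385489 + 13*√18546)/13 ≈ 47.869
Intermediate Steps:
B(y) = 2*y*(12 + y) (B(y) = (12 + y)*(2*y) = 2*y*(12 + y))
g(O) = √(632/169 + O) (g(O) = √(O + 2*(2/13)*(12 + 2/13)) = √(O + 2*(2/13)*(158/13)) = √(O + 632/169) = √(632/169 + O))
√(d + (g(106) - 1*(-14641))) = √(-12360 + (√(632 + 169*106)/13 - 1*(-14641))) = √(-12360 + (√(632 + 17914)/13 + 14641)) = √(-12360 + (√18546/13 + 14641)) = √(-12360 + (14641 + √18546/13)) = √(2281 + √18546/13)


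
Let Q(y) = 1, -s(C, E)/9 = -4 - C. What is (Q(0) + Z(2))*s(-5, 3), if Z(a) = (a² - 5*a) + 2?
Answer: 27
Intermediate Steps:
s(C, E) = 36 + 9*C (s(C, E) = -9*(-4 - C) = 36 + 9*C)
Z(a) = 2 + a² - 5*a
(Q(0) + Z(2))*s(-5, 3) = (1 + (2 + 2² - 5*2))*(36 + 9*(-5)) = (1 + (2 + 4 - 10))*(36 - 45) = (1 - 4)*(-9) = -3*(-9) = 27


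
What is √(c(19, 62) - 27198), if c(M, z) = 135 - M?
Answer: I*√27082 ≈ 164.57*I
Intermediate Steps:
√(c(19, 62) - 27198) = √((135 - 1*19) - 27198) = √((135 - 19) - 27198) = √(116 - 27198) = √(-27082) = I*√27082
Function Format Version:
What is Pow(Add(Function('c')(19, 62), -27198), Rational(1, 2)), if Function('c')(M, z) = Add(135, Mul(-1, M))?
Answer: Mul(I, Pow(27082, Rational(1, 2))) ≈ Mul(164.57, I)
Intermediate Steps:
Pow(Add(Function('c')(19, 62), -27198), Rational(1, 2)) = Pow(Add(Add(135, Mul(-1, 19)), -27198), Rational(1, 2)) = Pow(Add(Add(135, -19), -27198), Rational(1, 2)) = Pow(Add(116, -27198), Rational(1, 2)) = Pow(-27082, Rational(1, 2)) = Mul(I, Pow(27082, Rational(1, 2)))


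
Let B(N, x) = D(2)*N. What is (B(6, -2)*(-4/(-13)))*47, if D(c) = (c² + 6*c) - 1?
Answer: 16920/13 ≈ 1301.5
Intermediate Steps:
D(c) = -1 + c² + 6*c
B(N, x) = 15*N (B(N, x) = (-1 + 2² + 6*2)*N = (-1 + 4 + 12)*N = 15*N)
(B(6, -2)*(-4/(-13)))*47 = ((15*6)*(-4/(-13)))*47 = (90*(-4*(-1/13)))*47 = (90*(4/13))*47 = (360/13)*47 = 16920/13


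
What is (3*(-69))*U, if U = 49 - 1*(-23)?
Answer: -14904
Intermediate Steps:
U = 72 (U = 49 + 23 = 72)
(3*(-69))*U = (3*(-69))*72 = -207*72 = -14904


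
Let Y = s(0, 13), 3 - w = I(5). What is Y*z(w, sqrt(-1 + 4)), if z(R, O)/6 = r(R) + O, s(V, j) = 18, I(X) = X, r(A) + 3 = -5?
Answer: -864 + 108*sqrt(3) ≈ -676.94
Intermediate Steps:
r(A) = -8 (r(A) = -3 - 5 = -8)
w = -2 (w = 3 - 1*5 = 3 - 5 = -2)
z(R, O) = -48 + 6*O (z(R, O) = 6*(-8 + O) = -48 + 6*O)
Y = 18
Y*z(w, sqrt(-1 + 4)) = 18*(-48 + 6*sqrt(-1 + 4)) = 18*(-48 + 6*sqrt(3)) = -864 + 108*sqrt(3)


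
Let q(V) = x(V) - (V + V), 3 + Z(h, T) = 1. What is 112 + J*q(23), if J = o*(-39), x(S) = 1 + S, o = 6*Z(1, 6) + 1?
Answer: -9326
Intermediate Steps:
Z(h, T) = -2 (Z(h, T) = -3 + 1 = -2)
o = -11 (o = 6*(-2) + 1 = -12 + 1 = -11)
q(V) = 1 - V (q(V) = (1 + V) - (V + V) = (1 + V) - 2*V = 1 - V)
J = 429 (J = -11*(-39) = 429)
112 + J*q(23) = 112 + 429*(1 - 1*23) = 112 + 429*(1 - 23) = 112 + 429*(-22) = 112 - 9438 = -9326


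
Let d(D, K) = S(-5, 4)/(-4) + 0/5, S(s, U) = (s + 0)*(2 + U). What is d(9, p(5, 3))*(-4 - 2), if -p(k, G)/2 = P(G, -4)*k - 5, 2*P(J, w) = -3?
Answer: -45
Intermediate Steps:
P(J, w) = -3/2 (P(J, w) = (½)*(-3) = -3/2)
S(s, U) = s*(2 + U)
p(k, G) = 10 + 3*k (p(k, G) = -2*(-3*k/2 - 5) = -2*(-5 - 3*k/2) = 10 + 3*k)
d(D, K) = 15/2 (d(D, K) = -5*(2 + 4)/(-4) + 0/5 = -5*6*(-¼) + 0*(⅕) = -30*(-¼) + 0 = 15/2 + 0 = 15/2)
d(9, p(5, 3))*(-4 - 2) = 15*(-4 - 2)/2 = (15/2)*(-6) = -45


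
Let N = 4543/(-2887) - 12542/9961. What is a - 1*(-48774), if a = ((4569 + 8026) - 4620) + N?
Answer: 1631872628266/28757407 ≈ 56746.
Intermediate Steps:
N = -81461577/28757407 (N = 4543*(-1/2887) - 12542*1/9961 = -4543/2887 - 12542/9961 = -81461577/28757407 ≈ -2.8327)
a = 229258859248/28757407 (a = ((4569 + 8026) - 4620) - 81461577/28757407 = (12595 - 4620) - 81461577/28757407 = 7975 - 81461577/28757407 = 229258859248/28757407 ≈ 7972.2)
a - 1*(-48774) = 229258859248/28757407 - 1*(-48774) = 229258859248/28757407 + 48774 = 1631872628266/28757407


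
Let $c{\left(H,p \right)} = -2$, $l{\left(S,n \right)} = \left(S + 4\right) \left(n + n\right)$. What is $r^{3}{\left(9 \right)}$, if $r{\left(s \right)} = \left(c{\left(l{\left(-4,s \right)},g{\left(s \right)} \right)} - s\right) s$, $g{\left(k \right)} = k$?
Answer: $-970299$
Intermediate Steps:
$l{\left(S,n \right)} = 2 n \left(4 + S\right)$ ($l{\left(S,n \right)} = \left(4 + S\right) 2 n = 2 n \left(4 + S\right)$)
$r{\left(s \right)} = s \left(-2 - s\right)$ ($r{\left(s \right)} = \left(-2 - s\right) s = s \left(-2 - s\right)$)
$r^{3}{\left(9 \right)} = \left(\left(-1\right) 9 \left(2 + 9\right)\right)^{3} = \left(\left(-1\right) 9 \cdot 11\right)^{3} = \left(-99\right)^{3} = -970299$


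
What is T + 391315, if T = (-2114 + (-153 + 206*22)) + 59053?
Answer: 452633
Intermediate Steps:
T = 61318 (T = (-2114 + (-153 + 4532)) + 59053 = (-2114 + 4379) + 59053 = 2265 + 59053 = 61318)
T + 391315 = 61318 + 391315 = 452633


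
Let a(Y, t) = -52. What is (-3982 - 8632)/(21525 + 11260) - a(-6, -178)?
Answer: 1692206/32785 ≈ 51.615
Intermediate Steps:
(-3982 - 8632)/(21525 + 11260) - a(-6, -178) = (-3982 - 8632)/(21525 + 11260) - 1*(-52) = -12614/32785 + 52 = 1692206/32785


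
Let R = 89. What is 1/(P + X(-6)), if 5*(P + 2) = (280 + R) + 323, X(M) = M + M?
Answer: 5/622 ≈ 0.0080386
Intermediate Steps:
X(M) = 2*M
P = 682/5 (P = -2 + ((280 + 89) + 323)/5 = -2 + (369 + 323)/5 = -2 + (⅕)*692 = -2 + 692/5 = 682/5 ≈ 136.40)
1/(P + X(-6)) = 1/(682/5 + 2*(-6)) = 1/(682/5 - 12) = 1/(622/5) = 5/622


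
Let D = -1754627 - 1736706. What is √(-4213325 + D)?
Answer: I*√7704658 ≈ 2775.7*I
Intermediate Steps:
D = -3491333
√(-4213325 + D) = √(-4213325 - 3491333) = √(-7704658) = I*√7704658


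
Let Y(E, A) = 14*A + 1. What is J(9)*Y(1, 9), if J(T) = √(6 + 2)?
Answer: 254*√2 ≈ 359.21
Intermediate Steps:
Y(E, A) = 1 + 14*A
J(T) = 2*√2 (J(T) = √8 = 2*√2)
J(9)*Y(1, 9) = (2*√2)*(1 + 14*9) = (2*√2)*(1 + 126) = (2*√2)*127 = 254*√2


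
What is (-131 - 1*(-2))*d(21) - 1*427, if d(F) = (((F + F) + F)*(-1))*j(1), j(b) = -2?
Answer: -16681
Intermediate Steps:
d(F) = 6*F (d(F) = (((F + F) + F)*(-1))*(-2) = ((2*F + F)*(-1))*(-2) = ((3*F)*(-1))*(-2) = -3*F*(-2) = 6*F)
(-131 - 1*(-2))*d(21) - 1*427 = (-131 - 1*(-2))*(6*21) - 1*427 = (-131 + 2)*126 - 427 = -129*126 - 427 = -16254 - 427 = -16681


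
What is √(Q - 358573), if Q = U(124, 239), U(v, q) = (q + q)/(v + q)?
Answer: I*√390484563/33 ≈ 598.81*I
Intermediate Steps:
U(v, q) = 2*q/(q + v) (U(v, q) = (2*q)/(q + v) = 2*q/(q + v))
Q = 478/363 (Q = 2*239/(239 + 124) = 2*239/363 = 2*239*(1/363) = 478/363 ≈ 1.3168)
√(Q - 358573) = √(478/363 - 358573) = √(-130161521/363) = I*√390484563/33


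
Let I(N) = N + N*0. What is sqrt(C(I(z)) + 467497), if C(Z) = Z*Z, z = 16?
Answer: sqrt(467753) ≈ 683.92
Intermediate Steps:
I(N) = N (I(N) = N + 0 = N)
C(Z) = Z**2
sqrt(C(I(z)) + 467497) = sqrt(16**2 + 467497) = sqrt(256 + 467497) = sqrt(467753)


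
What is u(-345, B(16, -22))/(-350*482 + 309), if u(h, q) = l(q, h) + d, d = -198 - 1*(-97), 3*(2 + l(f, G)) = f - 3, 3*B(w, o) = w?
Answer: 920/1515519 ≈ 0.00060705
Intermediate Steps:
B(w, o) = w/3
l(f, G) = -3 + f/3 (l(f, G) = -2 + (f - 3)/3 = -2 + (-3 + f)/3 = -2 + (-1 + f/3) = -3 + f/3)
d = -101 (d = -198 + 97 = -101)
u(h, q) = -104 + q/3 (u(h, q) = (-3 + q/3) - 101 = -104 + q/3)
u(-345, B(16, -22))/(-350*482 + 309) = (-104 + ((1/3)*16)/3)/(-350*482 + 309) = (-104 + (1/3)*(16/3))/(-168700 + 309) = (-104 + 16/9)/(-168391) = -920/9*(-1/168391) = 920/1515519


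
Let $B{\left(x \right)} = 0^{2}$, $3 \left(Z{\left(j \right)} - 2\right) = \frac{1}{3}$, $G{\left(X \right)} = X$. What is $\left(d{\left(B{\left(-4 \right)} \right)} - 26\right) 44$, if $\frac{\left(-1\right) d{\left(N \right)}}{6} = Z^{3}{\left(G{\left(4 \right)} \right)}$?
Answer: $- \frac{881584}{243} \approx -3627.9$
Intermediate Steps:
$Z{\left(j \right)} = \frac{19}{9}$ ($Z{\left(j \right)} = 2 + \frac{1}{3 \cdot 3} = 2 + \frac{1}{3} \cdot \frac{1}{3} = 2 + \frac{1}{9} = \frac{19}{9}$)
$B{\left(x \right)} = 0$
$d{\left(N \right)} = - \frac{13718}{243}$ ($d{\left(N \right)} = - 6 \left(\frac{19}{9}\right)^{3} = \left(-6\right) \frac{6859}{729} = - \frac{13718}{243}$)
$\left(d{\left(B{\left(-4 \right)} \right)} - 26\right) 44 = \left(- \frac{13718}{243} - 26\right) 44 = \left(- \frac{20036}{243}\right) 44 = - \frac{881584}{243}$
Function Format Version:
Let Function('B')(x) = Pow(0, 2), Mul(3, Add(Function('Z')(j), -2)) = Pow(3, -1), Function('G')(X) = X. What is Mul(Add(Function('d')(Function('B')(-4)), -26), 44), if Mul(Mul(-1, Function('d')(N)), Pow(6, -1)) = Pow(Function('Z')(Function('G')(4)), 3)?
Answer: Rational(-881584, 243) ≈ -3627.9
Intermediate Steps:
Function('Z')(j) = Rational(19, 9) (Function('Z')(j) = Add(2, Mul(Rational(1, 3), Pow(3, -1))) = Add(2, Mul(Rational(1, 3), Rational(1, 3))) = Add(2, Rational(1, 9)) = Rational(19, 9))
Function('B')(x) = 0
Function('d')(N) = Rational(-13718, 243) (Function('d')(N) = Mul(-6, Pow(Rational(19, 9), 3)) = Mul(-6, Rational(6859, 729)) = Rational(-13718, 243))
Mul(Add(Function('d')(Function('B')(-4)), -26), 44) = Mul(Add(Rational(-13718, 243), -26), 44) = Mul(Rational(-20036, 243), 44) = Rational(-881584, 243)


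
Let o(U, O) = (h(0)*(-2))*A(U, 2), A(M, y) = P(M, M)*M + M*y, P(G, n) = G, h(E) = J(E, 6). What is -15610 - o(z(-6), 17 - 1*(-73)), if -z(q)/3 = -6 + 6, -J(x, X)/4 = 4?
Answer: -15610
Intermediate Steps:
J(x, X) = -16 (J(x, X) = -4*4 = -16)
h(E) = -16
z(q) = 0 (z(q) = -3*(-6 + 6) = -3*0 = 0)
A(M, y) = M² + M*y (A(M, y) = M*M + M*y = M² + M*y)
o(U, O) = 32*U*(2 + U) (o(U, O) = (-16*(-2))*(U*(U + 2)) = 32*(U*(2 + U)) = 32*U*(2 + U))
-15610 - o(z(-6), 17 - 1*(-73)) = -15610 - 32*0*(2 + 0) = -15610 - 32*0*2 = -15610 - 1*0 = -15610 + 0 = -15610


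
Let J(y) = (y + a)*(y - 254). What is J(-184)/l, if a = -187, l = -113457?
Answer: -54166/37819 ≈ -1.4322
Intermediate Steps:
J(y) = (-254 + y)*(-187 + y) (J(y) = (y - 187)*(y - 254) = (-187 + y)*(-254 + y) = (-254 + y)*(-187 + y))
J(-184)/l = (47498 + (-184)² - 441*(-184))/(-113457) = (47498 + 33856 + 81144)*(-1/113457) = 162498*(-1/113457) = -54166/37819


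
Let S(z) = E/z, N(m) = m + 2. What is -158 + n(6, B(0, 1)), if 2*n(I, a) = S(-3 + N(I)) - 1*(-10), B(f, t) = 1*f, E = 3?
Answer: -1527/10 ≈ -152.70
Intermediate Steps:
N(m) = 2 + m
S(z) = 3/z
B(f, t) = f
n(I, a) = 5 + 3/(2*(-1 + I)) (n(I, a) = (3/(-3 + (2 + I)) - 1*(-10))/2 = (3/(-1 + I) + 10)/2 = (10 + 3/(-1 + I))/2 = 5 + 3/(2*(-1 + I)))
-158 + n(6, B(0, 1)) = -158 + (-7 + 10*6)/(2*(-1 + 6)) = -158 + (½)*(-7 + 60)/5 = -158 + (½)*(⅕)*53 = -158 + 53/10 = -1527/10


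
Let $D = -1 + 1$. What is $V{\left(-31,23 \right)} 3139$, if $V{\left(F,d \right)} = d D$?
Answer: $0$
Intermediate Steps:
$D = 0$
$V{\left(F,d \right)} = 0$ ($V{\left(F,d \right)} = d 0 = 0$)
$V{\left(-31,23 \right)} 3139 = 0 \cdot 3139 = 0$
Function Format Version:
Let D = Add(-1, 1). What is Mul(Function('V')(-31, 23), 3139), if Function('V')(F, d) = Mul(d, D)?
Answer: 0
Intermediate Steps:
D = 0
Function('V')(F, d) = 0 (Function('V')(F, d) = Mul(d, 0) = 0)
Mul(Function('V')(-31, 23), 3139) = Mul(0, 3139) = 0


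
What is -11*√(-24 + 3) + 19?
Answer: 19 - 11*I*√21 ≈ 19.0 - 50.408*I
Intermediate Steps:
-11*√(-24 + 3) + 19 = -11*I*√21 + 19 = 19 - 11*I*√21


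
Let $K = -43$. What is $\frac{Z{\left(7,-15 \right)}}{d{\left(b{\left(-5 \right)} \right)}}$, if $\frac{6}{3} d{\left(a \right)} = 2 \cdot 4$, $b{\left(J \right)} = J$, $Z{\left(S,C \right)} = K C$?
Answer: $\frac{645}{4} \approx 161.25$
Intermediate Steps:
$Z{\left(S,C \right)} = - 43 C$
$d{\left(a \right)} = 4$ ($d{\left(a \right)} = \frac{2 \cdot 4}{2} = \frac{1}{2} \cdot 8 = 4$)
$\frac{Z{\left(7,-15 \right)}}{d{\left(b{\left(-5 \right)} \right)}} = \frac{\left(-43\right) \left(-15\right)}{4} = \frac{1}{4} \cdot 645 = \frac{645}{4}$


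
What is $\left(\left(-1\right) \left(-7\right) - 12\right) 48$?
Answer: $-240$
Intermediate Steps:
$\left(\left(-1\right) \left(-7\right) - 12\right) 48 = \left(7 - 12\right) 48 = \left(-5\right) 48 = -240$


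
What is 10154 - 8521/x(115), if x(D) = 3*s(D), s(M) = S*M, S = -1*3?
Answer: 10517911/1035 ≈ 10162.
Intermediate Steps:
S = -3
s(M) = -3*M
x(D) = -9*D (x(D) = 3*(-3*D) = -9*D)
10154 - 8521/x(115) = 10154 - 8521/((-9*115)) = 10154 - 8521/(-1035) = 10154 - 8521*(-1)/1035 = 10154 - 1*(-8521/1035) = 10154 + 8521/1035 = 10517911/1035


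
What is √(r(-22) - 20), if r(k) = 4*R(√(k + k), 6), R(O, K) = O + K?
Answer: 2*√(1 + 2*I*√11) ≈ 3.9264 + 3.3788*I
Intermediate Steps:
R(O, K) = K + O
r(k) = 24 + 4*√2*√k (r(k) = 4*(6 + √(k + k)) = 4*(6 + √(2*k)) = 4*(6 + √2*√k) = 24 + 4*√2*√k)
√(r(-22) - 20) = √((24 + 4*√2*√(-22)) - 20) = √((24 + 4*√2*(I*√22)) - 20) = √((24 + 8*I*√11) - 20) = √(4 + 8*I*√11)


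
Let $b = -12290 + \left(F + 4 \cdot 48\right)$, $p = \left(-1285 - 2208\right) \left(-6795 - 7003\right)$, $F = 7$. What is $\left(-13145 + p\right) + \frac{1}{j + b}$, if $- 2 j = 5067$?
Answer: $\frac{1409312434979}{29249} \approx 4.8183 \cdot 10^{7}$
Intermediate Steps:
$j = - \frac{5067}{2}$ ($j = \left(- \frac{1}{2}\right) 5067 = - \frac{5067}{2} \approx -2533.5$)
$p = 48196414$ ($p = \left(-3493\right) \left(-13798\right) = 48196414$)
$b = -12091$ ($b = -12290 + \left(7 + 4 \cdot 48\right) = -12290 + \left(7 + 192\right) = -12290 + 199 = -12091$)
$\left(-13145 + p\right) + \frac{1}{j + b} = \left(-13145 + 48196414\right) + \frac{1}{- \frac{5067}{2} - 12091} = 48183269 + \frac{1}{- \frac{29249}{2}} = 48183269 - \frac{2}{29249} = \frac{1409312434979}{29249}$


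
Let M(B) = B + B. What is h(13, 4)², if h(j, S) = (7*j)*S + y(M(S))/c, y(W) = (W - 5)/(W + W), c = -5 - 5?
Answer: 3391548169/25600 ≈ 1.3248e+5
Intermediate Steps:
M(B) = 2*B
c = -10
y(W) = (-5 + W)/(2*W) (y(W) = (-5 + W)/((2*W)) = (-5 + W)*(1/(2*W)) = (-5 + W)/(2*W))
h(j, S) = 7*S*j - (-5 + 2*S)/(40*S) (h(j, S) = (7*j)*S + ((-5 + 2*S)/(2*((2*S))))/(-10) = 7*S*j + ((1/(2*S))*(-5 + 2*S)/2)*(-⅒) = 7*S*j + ((-5 + 2*S)/(4*S))*(-⅒) = 7*S*j - (-5 + 2*S)/(40*S))
h(13, 4)² = (-1/20 + (⅛)/4 + 7*4*13)² = (-1/20 + (⅛)*(¼) + 364)² = (-1/20 + 1/32 + 364)² = (58237/160)² = 3391548169/25600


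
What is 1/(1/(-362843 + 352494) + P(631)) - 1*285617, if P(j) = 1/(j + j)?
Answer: -2582341241/9087 ≈ -2.8418e+5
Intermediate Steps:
P(j) = 1/(2*j)
1/(1/(-362843 + 352494) + P(631)) - 1*285617 = 1/(1/(-362843 + 352494) + (1/2)/631) - 1*285617 = 1/(1/(-10349) + (1/2)*(1/631)) - 285617 = 1/(-1/10349 + 1/1262) - 285617 = 1/(9087/13060438) - 285617 = 13060438/9087 - 285617 = -2582341241/9087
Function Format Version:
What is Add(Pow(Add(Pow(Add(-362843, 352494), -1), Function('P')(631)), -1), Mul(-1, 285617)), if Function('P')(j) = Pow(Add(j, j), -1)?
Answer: Rational(-2582341241, 9087) ≈ -2.8418e+5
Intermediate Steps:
Function('P')(j) = Mul(Rational(1, 2), Pow(j, -1)) (Function('P')(j) = Pow(Mul(2, j), -1) = Mul(Rational(1, 2), Pow(j, -1)))
Add(Pow(Add(Pow(Add(-362843, 352494), -1), Function('P')(631)), -1), Mul(-1, 285617)) = Add(Pow(Add(Pow(Add(-362843, 352494), -1), Mul(Rational(1, 2), Pow(631, -1))), -1), Mul(-1, 285617)) = Add(Pow(Add(Pow(-10349, -1), Mul(Rational(1, 2), Rational(1, 631))), -1), -285617) = Add(Pow(Add(Rational(-1, 10349), Rational(1, 1262)), -1), -285617) = Add(Pow(Rational(9087, 13060438), -1), -285617) = Add(Rational(13060438, 9087), -285617) = Rational(-2582341241, 9087)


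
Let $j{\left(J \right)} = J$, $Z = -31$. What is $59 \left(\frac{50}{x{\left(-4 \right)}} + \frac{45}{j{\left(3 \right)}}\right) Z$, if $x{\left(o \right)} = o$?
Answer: $- \frac{9145}{2} \approx -4572.5$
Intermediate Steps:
$59 \left(\frac{50}{x{\left(-4 \right)}} + \frac{45}{j{\left(3 \right)}}\right) Z = 59 \left(\frac{50}{-4} + \frac{45}{3}\right) \left(-31\right) = 59 \left(50 \left(- \frac{1}{4}\right) + 45 \cdot \frac{1}{3}\right) \left(-31\right) = 59 \left(- \frac{25}{2} + 15\right) \left(-31\right) = 59 \cdot \frac{5}{2} \left(-31\right) = \frac{295}{2} \left(-31\right) = - \frac{9145}{2}$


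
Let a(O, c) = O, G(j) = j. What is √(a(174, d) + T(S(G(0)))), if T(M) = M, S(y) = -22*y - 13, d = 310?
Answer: √161 ≈ 12.689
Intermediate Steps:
S(y) = -13 - 22*y
√(a(174, d) + T(S(G(0)))) = √(174 + (-13 - 22*0)) = √(174 + (-13 + 0)) = √(174 - 13) = √161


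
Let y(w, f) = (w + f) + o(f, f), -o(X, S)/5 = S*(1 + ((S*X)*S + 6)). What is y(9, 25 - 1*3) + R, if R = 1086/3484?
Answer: -2041656555/1742 ≈ -1.1720e+6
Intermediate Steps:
o(X, S) = -5*S*(7 + X*S**2) (o(X, S) = -5*S*(1 + ((S*X)*S + 6)) = -5*S*(1 + (X*S**2 + 6)) = -5*S*(1 + (6 + X*S**2)) = -5*S*(7 + X*S**2))
y(w, f) = f + w - 5*f*(7 + f**3) (y(w, f) = (w + f) - 5*f*(7 + f*f**2) = (f + w) - 5*f*(7 + f**3) = f + w - 5*f*(7 + f**3))
R = 543/1742 (R = 1086*(1/3484) = 543/1742 ≈ 0.31171)
y(9, 25 - 1*3) + R = (9 - 34*(25 - 1*3) - 5*(25 - 1*3)**4) + 543/1742 = (9 - 34*(25 - 3) - 5*(25 - 3)**4) + 543/1742 = (9 - 34*22 - 5*22**4) + 543/1742 = (9 - 748 - 5*234256) + 543/1742 = (9 - 748 - 1171280) + 543/1742 = -1172019 + 543/1742 = -2041656555/1742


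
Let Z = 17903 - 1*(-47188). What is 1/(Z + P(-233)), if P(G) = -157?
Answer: 1/64934 ≈ 1.5400e-5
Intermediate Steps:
Z = 65091 (Z = 17903 + 47188 = 65091)
1/(Z + P(-233)) = 1/(65091 - 157) = 1/64934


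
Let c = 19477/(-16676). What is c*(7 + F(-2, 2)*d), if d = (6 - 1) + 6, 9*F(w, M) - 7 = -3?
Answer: -2084039/150084 ≈ -13.886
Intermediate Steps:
F(w, M) = 4/9 (F(w, M) = 7/9 + (1/9)*(-3) = 7/9 - 1/3 = 4/9)
d = 11 (d = 5 + 6 = 11)
c = -19477/16676 (c = 19477*(-1/16676) = -19477/16676 ≈ -1.1680)
c*(7 + F(-2, 2)*d) = -19477*(7 + (4/9)*11)/16676 = -19477*(7 + 44/9)/16676 = -19477/16676*107/9 = -2084039/150084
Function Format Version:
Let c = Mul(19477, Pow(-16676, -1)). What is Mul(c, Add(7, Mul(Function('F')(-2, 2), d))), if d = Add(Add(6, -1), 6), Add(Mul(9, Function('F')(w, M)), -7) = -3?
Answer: Rational(-2084039, 150084) ≈ -13.886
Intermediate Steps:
Function('F')(w, M) = Rational(4, 9) (Function('F')(w, M) = Add(Rational(7, 9), Mul(Rational(1, 9), -3)) = Add(Rational(7, 9), Rational(-1, 3)) = Rational(4, 9))
d = 11 (d = Add(5, 6) = 11)
c = Rational(-19477, 16676) (c = Mul(19477, Rational(-1, 16676)) = Rational(-19477, 16676) ≈ -1.1680)
Mul(c, Add(7, Mul(Function('F')(-2, 2), d))) = Mul(Rational(-19477, 16676), Add(7, Mul(Rational(4, 9), 11))) = Mul(Rational(-19477, 16676), Add(7, Rational(44, 9))) = Mul(Rational(-19477, 16676), Rational(107, 9)) = Rational(-2084039, 150084)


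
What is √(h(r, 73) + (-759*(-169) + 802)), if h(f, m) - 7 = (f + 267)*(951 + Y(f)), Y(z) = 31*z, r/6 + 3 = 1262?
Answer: √1839041705 ≈ 42884.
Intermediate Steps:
r = 7554 (r = -18 + 6*1262 = -18 + 7572 = 7554)
h(f, m) = 7 + (267 + f)*(951 + 31*f) (h(f, m) = 7 + (f + 267)*(951 + 31*f) = 7 + (267 + f)*(951 + 31*f))
√(h(r, 73) + (-759*(-169) + 802)) = √((253924 + 31*7554² + 9228*7554) + (-759*(-169) + 802)) = √((253924 + 31*57062916 + 69708312) + (128271 + 802)) = √((253924 + 1768950396 + 69708312) + 129073) = √(1838912632 + 129073) = √1839041705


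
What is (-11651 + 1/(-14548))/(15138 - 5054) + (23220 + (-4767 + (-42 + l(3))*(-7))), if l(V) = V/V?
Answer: 2749026580931/146702032 ≈ 18739.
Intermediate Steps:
l(V) = 1
(-11651 + 1/(-14548))/(15138 - 5054) + (23220 + (-4767 + (-42 + l(3))*(-7))) = (-11651 + 1/(-14548))/(15138 - 5054) + (23220 + (-4767 + (-42 + 1)*(-7))) = (-11651 - 1/14548)/10084 + (23220 + (-4767 - 41*(-7))) = -169498749/14548*1/10084 + (23220 + (-4767 + 287)) = -169498749/146702032 + (23220 - 4480) = -169498749/146702032 + 18740 = 2749026580931/146702032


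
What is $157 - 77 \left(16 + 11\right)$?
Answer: $-1922$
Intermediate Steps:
$157 - 77 \left(16 + 11\right) = 157 - 2079 = -1922$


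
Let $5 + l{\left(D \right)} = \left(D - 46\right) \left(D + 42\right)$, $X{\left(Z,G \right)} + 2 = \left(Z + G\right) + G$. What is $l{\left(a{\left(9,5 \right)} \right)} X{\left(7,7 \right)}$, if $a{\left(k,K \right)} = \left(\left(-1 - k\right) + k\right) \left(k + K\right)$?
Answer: $-32015$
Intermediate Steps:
$X{\left(Z,G \right)} = -2 + Z + 2 G$ ($X{\left(Z,G \right)} = -2 + \left(\left(Z + G\right) + G\right) = -2 + \left(\left(G + Z\right) + G\right) = -2 + \left(Z + 2 G\right) = -2 + Z + 2 G$)
$a{\left(k,K \right)} = - K - k$ ($a{\left(k,K \right)} = - (K + k) = - K - k$)
$l{\left(D \right)} = -5 + \left(-46 + D\right) \left(42 + D\right)$ ($l{\left(D \right)} = -5 + \left(D - 46\right) \left(D + 42\right) = -5 + \left(-46 + D\right) \left(42 + D\right)$)
$l{\left(a{\left(9,5 \right)} \right)} X{\left(7,7 \right)} = \left(-1937 + \left(\left(-1\right) 5 - 9\right)^{2} - 4 \left(\left(-1\right) 5 - 9\right)\right) \left(-2 + 7 + 2 \cdot 7\right) = \left(-1937 + \left(-5 - 9\right)^{2} - 4 \left(-5 - 9\right)\right) \left(-2 + 7 + 14\right) = \left(-1937 + \left(-14\right)^{2} - -56\right) 19 = \left(-1937 + 196 + 56\right) 19 = \left(-1685\right) 19 = -32015$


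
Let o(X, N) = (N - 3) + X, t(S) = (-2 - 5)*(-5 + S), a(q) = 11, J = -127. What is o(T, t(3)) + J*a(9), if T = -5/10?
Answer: -2773/2 ≈ -1386.5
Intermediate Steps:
t(S) = 35 - 7*S (t(S) = -7*(-5 + S) = 35 - 7*S)
T = -1/2 (T = -5*1/10 = -1/2 ≈ -0.50000)
o(X, N) = -3 + N + X (o(X, N) = (-3 + N) + X = -3 + N + X)
o(T, t(3)) + J*a(9) = (-3 + (35 - 7*3) - 1/2) - 127*11 = (-3 + (35 - 21) - 1/2) - 1397 = (-3 + 14 - 1/2) - 1397 = 21/2 - 1397 = -2773/2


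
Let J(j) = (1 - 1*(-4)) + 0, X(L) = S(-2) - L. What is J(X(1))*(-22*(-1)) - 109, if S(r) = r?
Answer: 1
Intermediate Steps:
X(L) = -2 - L
J(j) = 5 (J(j) = (1 + 4) + 0 = 5 + 0 = 5)
J(X(1))*(-22*(-1)) - 109 = 5*(-22*(-1)) - 109 = 5*22 - 109 = 110 - 109 = 1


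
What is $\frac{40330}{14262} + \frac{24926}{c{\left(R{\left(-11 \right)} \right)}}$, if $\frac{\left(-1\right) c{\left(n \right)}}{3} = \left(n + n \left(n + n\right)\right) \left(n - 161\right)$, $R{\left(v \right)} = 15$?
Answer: $\frac{714125476}{242061795} \approx 2.9502$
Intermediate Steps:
$c{\left(n \right)} = - 3 \left(-161 + n\right) \left(n + 2 n^{2}\right)$ ($c{\left(n \right)} = - 3 \left(n + n \left(n + n\right)\right) \left(n - 161\right) = - 3 \left(n + n 2 n\right) \left(-161 + n\right) = - 3 \left(n + 2 n^{2}\right) \left(-161 + n\right) = - 3 \left(-161 + n\right) \left(n + 2 n^{2}\right)$)
$\frac{40330}{14262} + \frac{24926}{c{\left(R{\left(-11 \right)} \right)}} = \frac{40330}{14262} + \frac{24926}{3 \cdot 15 \left(161 - 2 \cdot 15^{2} + 321 \cdot 15\right)} = 40330 \cdot \frac{1}{14262} + \frac{24926}{3 \cdot 15 \left(161 - 450 + 4815\right)} = \frac{20165}{7131} + \frac{24926}{3 \cdot 15 \left(161 - 450 + 4815\right)} = \frac{20165}{7131} + \frac{24926}{3 \cdot 15 \cdot 4526} = \frac{20165}{7131} + \frac{24926}{203670} = \frac{20165}{7131} + 24926 \cdot \frac{1}{203670} = \frac{20165}{7131} + \frac{12463}{101835} = \frac{714125476}{242061795}$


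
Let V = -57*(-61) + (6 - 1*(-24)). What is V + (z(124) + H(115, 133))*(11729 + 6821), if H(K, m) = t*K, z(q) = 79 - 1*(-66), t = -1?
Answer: 560007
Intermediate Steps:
z(q) = 145 (z(q) = 79 + 66 = 145)
H(K, m) = -K
V = 3507 (V = 3477 + (6 + 24) = 3477 + 30 = 3507)
V + (z(124) + H(115, 133))*(11729 + 6821) = 3507 + (145 - 1*115)*(11729 + 6821) = 3507 + (145 - 115)*18550 = 3507 + 30*18550 = 3507 + 556500 = 560007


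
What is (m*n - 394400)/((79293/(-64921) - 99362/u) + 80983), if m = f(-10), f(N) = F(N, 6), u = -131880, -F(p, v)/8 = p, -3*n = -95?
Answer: -1677538384648000/346677371557201 ≈ -4.8389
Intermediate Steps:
n = 95/3 (n = -1/3*(-95) = 95/3 ≈ 31.667)
F(p, v) = -8*p
f(N) = -8*N
m = 80 (m = -8*(-10) = 80)
(m*n - 394400)/((79293/(-64921) - 99362/u) + 80983) = (80*(95/3) - 394400)/((79293/(-64921) - 99362/(-131880)) + 80983) = (7600/3 - 394400)/((79293*(-1/64921) - 99362*(-1/131880)) + 80983) = -1175600/(3*((-79293/64921 + 49681/65940) + 80983)) = -1175600/(3*(-2003240219/4280890740 + 80983)) = -1175600/(3*346677371557201/4280890740) = -1175600/3*4280890740/346677371557201 = -1677538384648000/346677371557201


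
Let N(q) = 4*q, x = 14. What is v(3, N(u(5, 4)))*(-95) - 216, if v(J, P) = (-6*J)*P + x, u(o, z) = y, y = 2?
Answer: 12134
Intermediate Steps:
u(o, z) = 2
v(J, P) = 14 - 6*J*P (v(J, P) = (-6*J)*P + 14 = -6*J*P + 14 = 14 - 6*J*P)
v(3, N(u(5, 4)))*(-95) - 216 = (14 - 6*3*4*2)*(-95) - 216 = (14 - 6*3*8)*(-95) - 216 = (14 - 144)*(-95) - 216 = -130*(-95) - 216 = 12350 - 216 = 12134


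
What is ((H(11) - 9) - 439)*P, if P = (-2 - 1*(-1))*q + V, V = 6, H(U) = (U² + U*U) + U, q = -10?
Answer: -3120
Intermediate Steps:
H(U) = U + 2*U² (H(U) = (U² + U²) + U = 2*U² + U = U + 2*U²)
P = 16 (P = (-2 - 1*(-1))*(-10) + 6 = (-2 + 1)*(-10) + 6 = -1*(-10) + 6 = 10 + 6 = 16)
((H(11) - 9) - 439)*P = ((11*(1 + 2*11) - 9) - 439)*16 = ((11*(1 + 22) - 9) - 439)*16 = ((11*23 - 9) - 439)*16 = ((253 - 9) - 439)*16 = (244 - 439)*16 = -195*16 = -3120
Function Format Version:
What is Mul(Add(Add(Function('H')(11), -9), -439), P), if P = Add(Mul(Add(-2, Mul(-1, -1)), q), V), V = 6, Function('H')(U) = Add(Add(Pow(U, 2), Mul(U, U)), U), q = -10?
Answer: -3120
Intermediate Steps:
Function('H')(U) = Add(U, Mul(2, Pow(U, 2))) (Function('H')(U) = Add(Add(Pow(U, 2), Pow(U, 2)), U) = Add(Mul(2, Pow(U, 2)), U) = Add(U, Mul(2, Pow(U, 2))))
P = 16 (P = Add(Mul(Add(-2, Mul(-1, -1)), -10), 6) = Add(Mul(Add(-2, 1), -10), 6) = Add(Mul(-1, -10), 6) = Add(10, 6) = 16)
Mul(Add(Add(Function('H')(11), -9), -439), P) = Mul(Add(Add(Mul(11, Add(1, Mul(2, 11))), -9), -439), 16) = Mul(Add(Add(Mul(11, Add(1, 22)), -9), -439), 16) = Mul(Add(Add(Mul(11, 23), -9), -439), 16) = Mul(Add(Add(253, -9), -439), 16) = Mul(Add(244, -439), 16) = Mul(-195, 16) = -3120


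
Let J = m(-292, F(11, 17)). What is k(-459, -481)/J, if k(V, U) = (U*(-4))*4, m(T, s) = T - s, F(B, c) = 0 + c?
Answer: -7696/309 ≈ -24.906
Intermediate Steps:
F(B, c) = c
k(V, U) = -16*U (k(V, U) = -4*U*4 = -16*U)
J = -309 (J = -292 - 1*17 = -292 - 17 = -309)
k(-459, -481)/J = -16*(-481)/(-309) = 7696*(-1/309) = -7696/309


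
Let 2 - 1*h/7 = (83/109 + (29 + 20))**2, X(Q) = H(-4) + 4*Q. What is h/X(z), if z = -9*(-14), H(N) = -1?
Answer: -205772098/5976143 ≈ -34.432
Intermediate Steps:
z = 126
X(Q) = -1 + 4*Q
h = -205772098/11881 (h = 14 - 7*(83/109 + (29 + 20))**2 = 14 - 7*(83*(1/109) + 49)**2 = 14 - 7*(83/109 + 49)**2 = 14 - 7*(5424/109)**2 = 14 - 7*29419776/11881 = 14 - 205938432/11881 = -205772098/11881 ≈ -17319.)
h/X(z) = -205772098/(11881*(-1 + 4*126)) = -205772098/(11881*(-1 + 504)) = -205772098/11881/503 = -205772098/11881*1/503 = -205772098/5976143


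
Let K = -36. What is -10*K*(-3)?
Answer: -1080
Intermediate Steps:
-10*K*(-3) = -10*(-36)*(-3) = 360*(-3) = -1080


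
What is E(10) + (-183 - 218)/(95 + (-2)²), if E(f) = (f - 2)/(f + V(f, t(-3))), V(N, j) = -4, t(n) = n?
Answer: -269/99 ≈ -2.7172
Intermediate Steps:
E(f) = (-2 + f)/(-4 + f) (E(f) = (f - 2)/(f - 4) = (-2 + f)/(-4 + f))
E(10) + (-183 - 218)/(95 + (-2)²) = (-2 + 10)/(-4 + 10) + (-183 - 218)/(95 + (-2)²) = 8/6 - 401/(95 + 4) = (⅙)*8 - 401/99 = 4/3 - 401*1/99 = 4/3 - 401/99 = -269/99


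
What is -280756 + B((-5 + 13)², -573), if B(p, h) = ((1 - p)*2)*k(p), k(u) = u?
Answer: -288820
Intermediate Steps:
B(p, h) = p*(2 - 2*p) (B(p, h) = ((1 - p)*2)*p = (2 - 2*p)*p = p*(2 - 2*p))
-280756 + B((-5 + 13)², -573) = -280756 + 2*(-5 + 13)²*(1 - (-5 + 13)²) = -280756 + 2*8²*(1 - 1*8²) = -280756 + 2*64*(1 - 1*64) = -280756 + 2*64*(1 - 64) = -280756 + 2*64*(-63) = -280756 - 8064 = -288820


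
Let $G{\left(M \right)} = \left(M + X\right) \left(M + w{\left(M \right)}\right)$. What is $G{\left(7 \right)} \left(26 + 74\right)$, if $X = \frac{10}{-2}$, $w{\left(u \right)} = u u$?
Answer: $11200$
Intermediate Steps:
$w{\left(u \right)} = u^{2}$
$X = -5$ ($X = 10 \left(- \frac{1}{2}\right) = -5$)
$G{\left(M \right)} = \left(-5 + M\right) \left(M + M^{2}\right)$ ($G{\left(M \right)} = \left(M - 5\right) \left(M + M^{2}\right) = \left(-5 + M\right) \left(M + M^{2}\right)$)
$G{\left(7 \right)} \left(26 + 74\right) = 7 \left(-5 + 7^{2} - 28\right) \left(26 + 74\right) = 7 \left(-5 + 49 - 28\right) 100 = 7 \cdot 16 \cdot 100 = 112 \cdot 100 = 11200$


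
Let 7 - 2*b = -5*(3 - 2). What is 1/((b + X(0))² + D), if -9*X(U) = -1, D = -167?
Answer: -81/10502 ≈ -0.0077128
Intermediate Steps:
X(U) = ⅑ (X(U) = -⅑*(-1) = ⅑)
b = 6 (b = 7/2 - (-5)*(3 - 2)/2 = 7/2 - (-5)/2 = 7/2 - ½*(-5) = 7/2 + 5/2 = 6)
1/((b + X(0))² + D) = 1/((6 + ⅑)² - 167) = 1/((55/9)² - 167) = 1/(3025/81 - 167) = 1/(-10502/81) = -81/10502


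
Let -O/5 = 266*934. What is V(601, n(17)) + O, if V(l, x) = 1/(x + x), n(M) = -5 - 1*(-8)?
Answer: -7453319/6 ≈ -1.2422e+6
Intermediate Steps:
n(M) = 3 (n(M) = -5 + 8 = 3)
O = -1242220 (O = -1330*934 = -5*248444 = -1242220)
V(l, x) = 1/(2*x)
V(601, n(17)) + O = (½)/3 - 1242220 = (½)*(⅓) - 1242220 = ⅙ - 1242220 = -7453319/6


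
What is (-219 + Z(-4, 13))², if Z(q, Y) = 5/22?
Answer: 23164969/484 ≈ 47862.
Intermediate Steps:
Z(q, Y) = 5/22 (Z(q, Y) = 5*(1/22) = 5/22)
(-219 + Z(-4, 13))² = (-219 + 5/22)² = (-4813/22)² = 23164969/484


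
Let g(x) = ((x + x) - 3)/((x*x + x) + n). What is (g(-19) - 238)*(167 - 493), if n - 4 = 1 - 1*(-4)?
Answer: 27246754/351 ≈ 77626.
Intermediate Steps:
n = 9 (n = 4 + (1 - 1*(-4)) = 4 + (1 + 4) = 4 + 5 = 9)
g(x) = (-3 + 2*x)/(9 + x + x**2) (g(x) = ((x + x) - 3)/((x*x + x) + 9) = (2*x - 3)/((x**2 + x) + 9) = (-3 + 2*x)/((x + x**2) + 9) = (-3 + 2*x)/(9 + x + x**2))
(g(-19) - 238)*(167 - 493) = ((-3 + 2*(-19))/(9 - 19 + (-19)**2) - 238)*(167 - 493) = ((-3 - 38)/(9 - 19 + 361) - 238)*(-326) = (-41/351 - 238)*(-326) = -83579/351*(-326) = 27246754/351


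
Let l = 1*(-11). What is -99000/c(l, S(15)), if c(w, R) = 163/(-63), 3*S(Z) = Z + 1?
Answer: 6237000/163 ≈ 38264.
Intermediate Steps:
S(Z) = 1/3 + Z/3 (S(Z) = (Z + 1)/3 = (1 + Z)/3 = 1/3 + Z/3)
l = -11
c(w, R) = -163/63 (c(w, R) = 163*(-1/63) = -163/63)
-99000/c(l, S(15)) = -99000/(-163/63) = -99000*(-63/163) = 6237000/163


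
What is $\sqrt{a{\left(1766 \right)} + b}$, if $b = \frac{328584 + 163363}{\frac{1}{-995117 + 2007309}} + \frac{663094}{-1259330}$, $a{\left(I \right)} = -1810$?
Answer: $\frac{\sqrt{197424170850765304229395}}{629665} \approx 7.0565 \cdot 10^{5}$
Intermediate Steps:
$b = \frac{313538423714817413}{629665}$ ($b = \frac{491947}{\frac{1}{1012192}} + 663094 \left(- \frac{1}{1259330}\right) = 491947 \frac{1}{\frac{1}{1012192}} - \frac{331547}{629665} = 491947 \cdot 1012192 - \frac{331547}{629665} = 497944817824 - \frac{331547}{629665} = \frac{313538423714817413}{629665} \approx 4.9794 \cdot 10^{11}$)
$\sqrt{a{\left(1766 \right)} + b} = \sqrt{-1810 + \frac{313538423714817413}{629665}} = \sqrt{\frac{313538422575123763}{629665}} = \frac{\sqrt{197424170850765304229395}}{629665}$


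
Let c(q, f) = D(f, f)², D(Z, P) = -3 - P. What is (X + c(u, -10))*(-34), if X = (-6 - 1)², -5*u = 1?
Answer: -3332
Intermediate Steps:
u = -⅕ (u = -⅕*1 = -⅕ ≈ -0.20000)
c(q, f) = (-3 - f)²
X = 49 (X = (-7)² = 49)
(X + c(u, -10))*(-34) = (49 + (3 - 10)²)*(-34) = (49 + (-7)²)*(-34) = (49 + 49)*(-34) = 98*(-34) = -3332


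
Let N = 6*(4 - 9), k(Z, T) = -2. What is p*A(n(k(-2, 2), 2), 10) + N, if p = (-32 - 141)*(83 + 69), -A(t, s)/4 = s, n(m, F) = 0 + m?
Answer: 1051810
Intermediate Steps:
n(m, F) = m
A(t, s) = -4*s
N = -30 (N = 6*(-5) = -30)
p = -26296 (p = -173*152 = -26296)
p*A(n(k(-2, 2), 2), 10) + N = -(-105184)*10 - 30 = -26296*(-40) - 30 = 1051840 - 30 = 1051810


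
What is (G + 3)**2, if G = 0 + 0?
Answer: 9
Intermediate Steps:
G = 0
(G + 3)**2 = (0 + 3)**2 = 3**2 = 9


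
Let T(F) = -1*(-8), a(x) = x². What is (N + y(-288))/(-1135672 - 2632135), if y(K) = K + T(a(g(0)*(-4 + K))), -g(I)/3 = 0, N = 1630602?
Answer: -1630322/3767807 ≈ -0.43270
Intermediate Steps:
g(I) = 0 (g(I) = -3*0 = 0)
T(F) = 8
y(K) = 8 + K (y(K) = K + 8 = 8 + K)
(N + y(-288))/(-1135672 - 2632135) = (1630602 + (8 - 288))/(-1135672 - 2632135) = (1630602 - 280)/(-3767807) = 1630322*(-1/3767807) = -1630322/3767807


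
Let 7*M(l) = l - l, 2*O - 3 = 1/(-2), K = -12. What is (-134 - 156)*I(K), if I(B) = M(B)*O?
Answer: 0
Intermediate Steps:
O = 5/4 (O = 3/2 + (1/2)/(-2) = 3/2 + (1/2)*(-1/2) = 3/2 - 1/4 = 5/4 ≈ 1.2500)
M(l) = 0 (M(l) = (l - l)/7 = (1/7)*0 = 0)
I(B) = 0 (I(B) = 0*(5/4) = 0)
(-134 - 156)*I(K) = (-134 - 156)*0 = -290*0 = 0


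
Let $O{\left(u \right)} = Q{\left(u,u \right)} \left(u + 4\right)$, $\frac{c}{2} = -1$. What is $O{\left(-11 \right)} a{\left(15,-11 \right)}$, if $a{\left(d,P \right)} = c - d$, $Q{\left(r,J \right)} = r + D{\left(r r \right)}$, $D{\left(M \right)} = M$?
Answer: $13090$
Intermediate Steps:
$c = -2$ ($c = 2 \left(-1\right) = -2$)
$Q{\left(r,J \right)} = r + r^{2}$ ($Q{\left(r,J \right)} = r + r r = r + r^{2}$)
$a{\left(d,P \right)} = -2 - d$
$O{\left(u \right)} = u \left(1 + u\right) \left(4 + u\right)$ ($O{\left(u \right)} = u \left(1 + u\right) \left(u + 4\right) = u \left(1 + u\right) \left(4 + u\right)$)
$O{\left(-11 \right)} a{\left(15,-11 \right)} = - 11 \left(1 - 11\right) \left(4 - 11\right) \left(-2 - 15\right) = \left(-11\right) \left(-10\right) \left(-7\right) \left(-2 - 15\right) = \left(-770\right) \left(-17\right) = 13090$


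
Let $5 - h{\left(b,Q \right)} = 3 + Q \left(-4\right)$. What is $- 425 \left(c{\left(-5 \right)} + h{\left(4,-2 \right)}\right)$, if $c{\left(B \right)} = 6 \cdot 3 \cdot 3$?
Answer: $-20400$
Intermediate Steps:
$h{\left(b,Q \right)} = 2 + 4 Q$ ($h{\left(b,Q \right)} = 5 - \left(3 + Q \left(-4\right)\right) = 5 - \left(3 - 4 Q\right) = 5 + \left(-3 + 4 Q\right) = 2 + 4 Q$)
$c{\left(B \right)} = 54$ ($c{\left(B \right)} = 18 \cdot 3 = 54$)
$- 425 \left(c{\left(-5 \right)} + h{\left(4,-2 \right)}\right) = - 425 \left(54 + \left(2 + 4 \left(-2\right)\right)\right) = - 425 \left(54 + \left(2 - 8\right)\right) = - 425 \left(54 - 6\right) = \left(-425\right) 48 = -20400$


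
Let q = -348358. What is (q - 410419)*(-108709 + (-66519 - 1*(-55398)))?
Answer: 90924247910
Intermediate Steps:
(q - 410419)*(-108709 + (-66519 - 1*(-55398))) = (-348358 - 410419)*(-108709 + (-66519 - 1*(-55398))) = -758777*(-108709 + (-66519 + 55398)) = -758777*(-108709 - 11121) = -758777*(-119830) = 90924247910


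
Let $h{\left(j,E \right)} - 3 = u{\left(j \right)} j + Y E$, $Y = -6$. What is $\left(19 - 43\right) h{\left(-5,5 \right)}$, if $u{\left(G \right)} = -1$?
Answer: $528$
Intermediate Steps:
$h{\left(j,E \right)} = 3 - j - 6 E$ ($h{\left(j,E \right)} = 3 - \left(j + 6 E\right) = 3 - j - 6 E$)
$\left(19 - 43\right) h{\left(-5,5 \right)} = \left(19 - 43\right) \left(3 - -5 - 30\right) = - 24 \left(3 + 5 - 30\right) = \left(-24\right) \left(-22\right) = 528$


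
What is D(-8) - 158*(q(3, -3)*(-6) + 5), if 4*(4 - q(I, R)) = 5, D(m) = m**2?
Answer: 1881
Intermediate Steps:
q(I, R) = 11/4 (q(I, R) = 4 - 1/4*5 = 4 - 5/4 = 11/4)
D(-8) - 158*(q(3, -3)*(-6) + 5) = (-8)**2 - 158*((11/4)*(-6) + 5) = 64 - 158*(-33/2 + 5) = 64 - 158*(-23/2) = 64 + 1817 = 1881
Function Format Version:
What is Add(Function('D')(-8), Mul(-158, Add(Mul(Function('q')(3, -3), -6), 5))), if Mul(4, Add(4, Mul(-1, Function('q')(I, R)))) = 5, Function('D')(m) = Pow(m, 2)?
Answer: 1881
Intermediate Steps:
Function('q')(I, R) = Rational(11, 4) (Function('q')(I, R) = Add(4, Mul(Rational(-1, 4), 5)) = Add(4, Rational(-5, 4)) = Rational(11, 4))
Add(Function('D')(-8), Mul(-158, Add(Mul(Function('q')(3, -3), -6), 5))) = Add(Pow(-8, 2), Mul(-158, Add(Mul(Rational(11, 4), -6), 5))) = Add(64, Mul(-158, Add(Rational(-33, 2), 5))) = Add(64, Mul(-158, Rational(-23, 2))) = Add(64, 1817) = 1881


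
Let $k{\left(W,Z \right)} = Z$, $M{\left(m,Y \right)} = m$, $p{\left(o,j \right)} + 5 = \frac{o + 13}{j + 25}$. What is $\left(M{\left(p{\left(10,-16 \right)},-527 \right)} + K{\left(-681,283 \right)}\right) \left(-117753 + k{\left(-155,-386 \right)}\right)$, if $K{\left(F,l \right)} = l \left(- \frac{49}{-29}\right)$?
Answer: $- \frac{14668728935}{261} \approx -5.6202 \cdot 10^{7}$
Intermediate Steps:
$K{\left(F,l \right)} = \frac{49 l}{29}$ ($K{\left(F,l \right)} = l \left(\left(-49\right) \left(- \frac{1}{29}\right)\right) = l \frac{49}{29} = \frac{49 l}{29}$)
$p{\left(o,j \right)} = -5 + \frac{13 + o}{25 + j}$ ($p{\left(o,j \right)} = -5 + \frac{o + 13}{j + 25} = -5 + \frac{13 + o}{25 + j}$)
$\left(M{\left(p{\left(10,-16 \right)},-527 \right)} + K{\left(-681,283 \right)}\right) \left(-117753 + k{\left(-155,-386 \right)}\right) = \left(\frac{-112 + 10 - -80}{25 - 16} + \frac{49}{29} \cdot 283\right) \left(-117753 - 386\right) = \left(\frac{-112 + 10 + 80}{9} + \frac{13867}{29}\right) \left(-118139\right) = \left(\frac{1}{9} \left(-22\right) + \frac{13867}{29}\right) \left(-118139\right) = \left(- \frac{22}{9} + \frac{13867}{29}\right) \left(-118139\right) = \frac{124165}{261} \left(-118139\right) = - \frac{14668728935}{261}$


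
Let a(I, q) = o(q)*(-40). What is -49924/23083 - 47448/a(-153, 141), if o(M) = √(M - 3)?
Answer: -49924/23083 + 1977*√138/230 ≈ 98.813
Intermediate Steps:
o(M) = √(-3 + M)
a(I, q) = -40*√(-3 + q) (a(I, q) = √(-3 + q)*(-40) = -40*√(-3 + q))
-49924/23083 - 47448/a(-153, 141) = -49924/23083 - 47448*(-1/(40*√(-3 + 141))) = -49924*1/23083 - 47448*(-√138/5520) = -49924/23083 - (-1977)*√138/230 = -49924/23083 + 1977*√138/230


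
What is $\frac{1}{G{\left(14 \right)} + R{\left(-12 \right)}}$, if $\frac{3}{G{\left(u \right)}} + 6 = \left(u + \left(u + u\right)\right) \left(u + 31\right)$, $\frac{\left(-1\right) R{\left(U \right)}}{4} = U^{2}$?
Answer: $- \frac{628}{361727} \approx -0.0017361$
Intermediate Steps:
$R{\left(U \right)} = - 4 U^{2}$
$G{\left(u \right)} = \frac{3}{-6 + 3 u \left(31 + u\right)}$ ($G{\left(u \right)} = \frac{3}{-6 + \left(u + \left(u + u\right)\right) \left(u + 31\right)} = \frac{3}{-6 + \left(u + 2 u\right) \left(31 + u\right)} = \frac{3}{-6 + 3 u \left(31 + u\right)}$)
$\frac{1}{G{\left(14 \right)} + R{\left(-12 \right)}} = \frac{1}{\frac{1}{-2 + 14^{2} + 31 \cdot 14} - 4 \left(-12\right)^{2}} = \frac{1}{\frac{1}{-2 + 196 + 434} - 576} = \frac{1}{\frac{1}{628} - 576} = \frac{1}{- \frac{361727}{628}} = - \frac{628}{361727}$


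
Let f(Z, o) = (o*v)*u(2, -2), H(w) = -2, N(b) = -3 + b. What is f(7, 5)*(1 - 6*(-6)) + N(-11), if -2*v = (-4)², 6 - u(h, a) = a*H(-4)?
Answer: -2974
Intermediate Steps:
u(h, a) = 6 + 2*a (u(h, a) = 6 - a*(-2) = 6 - (-2)*a = 6 + 2*a)
v = -8 (v = -½*(-4)² = -½*16 = -8)
f(Z, o) = -16*o (f(Z, o) = (o*(-8))*(6 + 2*(-2)) = (-8*o)*(6 - 4) = -8*o*2 = -16*o)
f(7, 5)*(1 - 6*(-6)) + N(-11) = (-16*5)*(1 - 6*(-6)) + (-3 - 11) = -80*(1 + 36) - 14 = -80*37 - 14 = -2960 - 14 = -2974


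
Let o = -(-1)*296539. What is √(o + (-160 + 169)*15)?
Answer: √296674 ≈ 544.68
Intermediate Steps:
o = 296539 (o = -1*(-296539) = 296539)
√(o + (-160 + 169)*15) = √(296539 + (-160 + 169)*15) = √(296539 + 9*15) = √(296539 + 135) = √296674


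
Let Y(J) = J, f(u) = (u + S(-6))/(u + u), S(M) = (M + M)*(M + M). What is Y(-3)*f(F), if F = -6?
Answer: 69/2 ≈ 34.500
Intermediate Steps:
S(M) = 4*M**2 (S(M) = (2*M)*(2*M) = 4*M**2)
f(u) = (144 + u)/(2*u) (f(u) = (u + 4*(-6)**2)/(u + u) = (u + 4*36)/((2*u)) = (u + 144)*(1/(2*u)) = (144 + u)*(1/(2*u)) = (144 + u)/(2*u))
Y(-3)*f(F) = -3*(144 - 6)/(2*(-6)) = -3*(-1)*138/(2*6) = -3*(-23/2) = 69/2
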